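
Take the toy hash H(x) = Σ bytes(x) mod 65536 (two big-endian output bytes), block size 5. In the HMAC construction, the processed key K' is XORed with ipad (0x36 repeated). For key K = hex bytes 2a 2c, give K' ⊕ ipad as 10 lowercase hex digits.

Key hex bytes 2a 2c is 2 bytes ≤ B = 5; zero-pad to 5 bytes: K' = 2a 2c 00 00 00.
XOR each byte with 0x36: 2a⊕36=1c, 2c⊕36=1a, 00⊕36=36, 00⊕36=36, 00⊕36=36.

1c1a363636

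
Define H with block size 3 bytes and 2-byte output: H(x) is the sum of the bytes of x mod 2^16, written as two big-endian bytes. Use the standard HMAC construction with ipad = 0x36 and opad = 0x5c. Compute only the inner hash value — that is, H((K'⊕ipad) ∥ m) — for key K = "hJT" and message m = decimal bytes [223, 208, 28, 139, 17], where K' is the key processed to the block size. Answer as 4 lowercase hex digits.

03a3

Key "hJT" = 68 4a 54 is exactly B = 3 bytes: K' = 68 4a 54.
K' ⊕ ipad = 5e 7c 62.
Inner input = 5e 7c 62 ∥ df d0 1c 8b 11.
Inner hash: sum = 94+124+98+223+208+28+139+17 = 931 → 03 a3.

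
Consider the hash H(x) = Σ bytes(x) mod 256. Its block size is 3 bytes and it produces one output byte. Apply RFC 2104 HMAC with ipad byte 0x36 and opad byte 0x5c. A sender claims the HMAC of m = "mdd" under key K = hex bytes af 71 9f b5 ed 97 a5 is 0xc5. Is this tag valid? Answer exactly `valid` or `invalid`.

valid

Key hex bytes af 71 9f b5 ed 97 a5 is 7 bytes > B = 3, so hash it first: H(key) = 9d, then zero-pad to 3 bytes: K' = 9d 00 00.
K' ⊕ ipad = ab 36 36; K' ⊕ opad = c1 5c 5c.
Inner hash: sum = 171+54+54+109+100+100 = 588; mod 256 = 76 → 4c.
Outer hash (recomputed tag): sum = 193+92+92+76 = 453; mod 256 = 197 → c5.
Recomputed tag = c5; claimed = c5 → match.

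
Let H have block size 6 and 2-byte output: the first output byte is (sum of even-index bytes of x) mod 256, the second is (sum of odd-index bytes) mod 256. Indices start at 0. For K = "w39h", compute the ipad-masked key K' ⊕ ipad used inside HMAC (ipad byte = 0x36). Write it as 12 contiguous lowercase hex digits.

Key "w39h" = 77 33 39 68 is 4 bytes ≤ B = 6; zero-pad to 6 bytes: K' = 77 33 39 68 00 00.
XOR each byte with 0x36: 77⊕36=41, 33⊕36=05, 39⊕36=0f, 68⊕36=5e, 00⊕36=36, 00⊕36=36.

41050f5e3636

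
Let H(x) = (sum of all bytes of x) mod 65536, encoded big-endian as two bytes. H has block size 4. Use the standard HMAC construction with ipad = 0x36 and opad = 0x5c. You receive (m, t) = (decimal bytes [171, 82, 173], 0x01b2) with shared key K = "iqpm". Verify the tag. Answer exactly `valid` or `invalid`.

valid

Key "iqpm" = 69 71 70 6d is exactly B = 4 bytes: K' = 69 71 70 6d.
K' ⊕ ipad = 5f 47 46 5b; K' ⊕ opad = 35 2d 2c 31.
Inner hash: sum = 95+71+70+91+171+82+173 = 753 → 02 f1.
Outer hash (recomputed tag): sum = 53+45+44+49+2+241 = 434 → 01 b2.
Recomputed tag = 01b2; claimed = 01b2 → match.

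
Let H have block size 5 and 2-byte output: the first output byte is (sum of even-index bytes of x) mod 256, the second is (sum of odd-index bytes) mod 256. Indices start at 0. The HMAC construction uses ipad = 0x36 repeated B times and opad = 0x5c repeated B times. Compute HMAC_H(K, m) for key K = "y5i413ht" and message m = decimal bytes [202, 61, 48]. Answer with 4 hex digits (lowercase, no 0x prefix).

Key "y5i413ht" = 79 35 69 34 31 33 68 74 is 8 bytes > B = 5, so hash it first: H(key) = 7b 10, then zero-pad to 5 bytes: K' = 7b 10 00 00 00.
K' ⊕ ipad = 4d 26 36 36 36.  K' ⊕ opad = 27 4c 5c 5c 5c.
Inner input = (K'⊕ipad) ∥ m = 4d 26 36 36 36 ∥ ca 3d 30.
Inner hash: even-index sum = 246 mod 256 = 246; odd-index sum = 342 mod 256 = 86 → f6 56.
Outer input = (K'⊕opad) ∥ inner = 27 4c 5c 5c 5c ∥ f6 56.
Outer hash (tag): even-index sum = 309 mod 256 = 53; odd-index sum = 414 mod 256 = 158 → 35 9e.

359e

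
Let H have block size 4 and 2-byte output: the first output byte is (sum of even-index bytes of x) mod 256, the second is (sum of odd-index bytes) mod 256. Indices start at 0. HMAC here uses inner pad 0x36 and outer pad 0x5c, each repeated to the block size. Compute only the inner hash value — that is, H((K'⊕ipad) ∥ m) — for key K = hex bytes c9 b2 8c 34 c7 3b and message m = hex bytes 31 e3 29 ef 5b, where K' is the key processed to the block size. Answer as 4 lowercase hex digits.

151f

Key hex bytes c9 b2 8c 34 c7 3b is 6 bytes > B = 4, so hash it first: H(key) = 1c 21, then zero-pad to 4 bytes: K' = 1c 21 00 00.
K' ⊕ ipad = 2a 17 36 36.
Inner input = 2a 17 36 36 ∥ 31 e3 29 ef 5b.
Inner hash: even-index sum = 277 mod 256 = 21; odd-index sum = 543 mod 256 = 31 → 15 1f.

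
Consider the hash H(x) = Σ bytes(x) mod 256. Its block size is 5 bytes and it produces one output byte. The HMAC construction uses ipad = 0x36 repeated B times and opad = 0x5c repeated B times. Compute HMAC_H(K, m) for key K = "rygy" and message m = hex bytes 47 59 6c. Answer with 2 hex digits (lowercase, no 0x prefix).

Key "rygy" = 72 79 67 79 is 4 bytes ≤ B = 5; zero-pad to 5 bytes: K' = 72 79 67 79 00.
K' ⊕ ipad = 44 4f 51 4f 36.  K' ⊕ opad = 2e 25 3b 25 5c.
Inner input = (K'⊕ipad) ∥ m = 44 4f 51 4f 36 ∥ 47 59 6c.
Inner hash: sum = 68+79+81+79+54+71+89+108 = 629; mod 256 = 117 → 75.
Outer input = (K'⊕opad) ∥ inner = 2e 25 3b 25 5c ∥ 75.
Outer hash (tag): sum = 46+37+59+37+92+117 = 388; mod 256 = 132 → 84.

84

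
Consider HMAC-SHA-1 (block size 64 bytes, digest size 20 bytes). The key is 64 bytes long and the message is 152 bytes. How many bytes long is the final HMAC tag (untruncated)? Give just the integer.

The tag is one SHA-1 digest: 20 bytes.

20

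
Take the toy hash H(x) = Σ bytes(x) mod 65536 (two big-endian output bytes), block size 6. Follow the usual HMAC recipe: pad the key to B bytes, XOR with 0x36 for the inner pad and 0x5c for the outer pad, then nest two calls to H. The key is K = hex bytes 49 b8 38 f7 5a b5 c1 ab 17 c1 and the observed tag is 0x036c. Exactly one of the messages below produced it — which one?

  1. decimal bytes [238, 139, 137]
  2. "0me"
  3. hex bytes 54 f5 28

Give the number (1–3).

Key hex bytes 49 b8 38 f7 5a b5 c1 ab 17 c1 is 10 bytes > B = 6, so hash it first: H(key) = 05 83, then zero-pad to 6 bytes: K' = 05 83 00 00 00 00.
K' ⊕ ipad = 33 b5 36 36 36 36; K' ⊕ opad = 59 df 5c 5c 5c 5c.
m1: inner = H(33 b5 36 36 36 36 ee 8b 89) = 03 c2; tag = H(59 df 5c 5c 5c 5c 03 c2) = 036d
m2: inner = H(33 b5 36 36 36 36 30 6d 65) = 02 c2; tag = H(59 df 5c 5c 5c 5c 02 c2) = 036c ← matches
m3: inner = H(33 b5 36 36 36 36 54 f5 28) = 03 31; tag = H(59 df 5c 5c 5c 5c 03 31) = 02dc

2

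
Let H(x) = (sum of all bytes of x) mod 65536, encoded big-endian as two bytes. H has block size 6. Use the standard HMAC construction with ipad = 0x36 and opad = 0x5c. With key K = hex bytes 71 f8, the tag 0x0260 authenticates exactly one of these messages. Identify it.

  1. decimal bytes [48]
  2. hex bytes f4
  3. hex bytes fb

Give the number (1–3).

1

Key hex bytes 71 f8 is 2 bytes ≤ B = 6; zero-pad to 6 bytes: K' = 71 f8 00 00 00 00.
K' ⊕ ipad = 47 ce 36 36 36 36; K' ⊕ opad = 2d a4 5c 5c 5c 5c.
m1: inner = H(47 ce 36 36 36 36 30) = 02 1d; tag = H(2d a4 5c 5c 5c 5c 02 1d) = 0260 ← matches
m2: inner = H(47 ce 36 36 36 36 f4) = 02 e1; tag = H(2d a4 5c 5c 5c 5c 02 e1) = 0324
m3: inner = H(47 ce 36 36 36 36 fb) = 02 e8; tag = H(2d a4 5c 5c 5c 5c 02 e8) = 032b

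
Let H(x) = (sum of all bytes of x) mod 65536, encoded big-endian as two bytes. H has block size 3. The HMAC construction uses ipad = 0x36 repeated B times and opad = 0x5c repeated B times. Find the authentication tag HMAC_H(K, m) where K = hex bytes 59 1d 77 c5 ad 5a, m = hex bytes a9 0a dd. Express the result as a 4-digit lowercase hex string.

022a

Key hex bytes 59 1d 77 c5 ad 5a is 6 bytes > B = 3, so hash it first: H(key) = 02 b9, then zero-pad to 3 bytes: K' = 02 b9 00.
K' ⊕ ipad = 34 8f 36.  K' ⊕ opad = 5e e5 5c.
Inner input = (K'⊕ipad) ∥ m = 34 8f 36 ∥ a9 0a dd.
Inner hash: sum = 52+143+54+169+10+221 = 649 → 02 89.
Outer input = (K'⊕opad) ∥ inner = 5e e5 5c ∥ 02 89.
Outer hash (tag): sum = 94+229+92+2+137 = 554 → 02 2a.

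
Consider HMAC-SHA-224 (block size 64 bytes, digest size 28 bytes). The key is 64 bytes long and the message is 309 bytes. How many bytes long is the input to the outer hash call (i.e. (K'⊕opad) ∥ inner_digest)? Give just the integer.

92

Key is 64 ≤ 64 bytes, zero-padded: |K'| = 64.
Outer input = (K'⊕opad) ∥ H(inner) → 64 + 28 = 92 bytes.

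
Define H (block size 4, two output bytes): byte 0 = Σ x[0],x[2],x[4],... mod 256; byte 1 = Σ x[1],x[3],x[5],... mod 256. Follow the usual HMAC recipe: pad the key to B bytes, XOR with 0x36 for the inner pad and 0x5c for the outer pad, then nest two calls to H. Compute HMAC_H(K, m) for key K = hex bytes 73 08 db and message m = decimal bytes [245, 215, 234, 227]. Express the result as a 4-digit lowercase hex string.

Key hex bytes 73 08 db is 3 bytes ≤ B = 4; zero-pad to 4 bytes: K' = 73 08 db 00.
K' ⊕ ipad = 45 3e ed 36.  K' ⊕ opad = 2f 54 87 5c.
Inner input = (K'⊕ipad) ∥ m = 45 3e ed 36 ∥ f5 d7 ea e3.
Inner hash: even-index sum = 785 mod 256 = 17; odd-index sum = 558 mod 256 = 46 → 11 2e.
Outer input = (K'⊕opad) ∥ inner = 2f 54 87 5c ∥ 11 2e.
Outer hash (tag): even-index sum = 199 mod 256 = 199; odd-index sum = 222 mod 256 = 222 → c7 de.

c7de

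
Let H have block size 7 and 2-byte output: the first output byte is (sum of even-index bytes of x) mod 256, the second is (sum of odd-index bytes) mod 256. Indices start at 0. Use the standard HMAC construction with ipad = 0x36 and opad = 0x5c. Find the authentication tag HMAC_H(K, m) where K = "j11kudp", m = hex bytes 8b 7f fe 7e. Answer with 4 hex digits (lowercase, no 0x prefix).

37c5

Key "j11kudp" = 6a 31 31 6b 75 64 70 is exactly B = 7 bytes: K' = 6a 31 31 6b 75 64 70.
K' ⊕ ipad = 5c 07 07 5d 43 52 46.  K' ⊕ opad = 36 6d 6d 37 29 38 2c.
Inner input = (K'⊕ipad) ∥ m = 5c 07 07 5d 43 52 46 ∥ 8b 7f fe 7e.
Inner hash: even-index sum = 489 mod 256 = 233; odd-index sum = 575 mod 256 = 63 → e9 3f.
Outer input = (K'⊕opad) ∥ inner = 36 6d 6d 37 29 38 2c ∥ e9 3f.
Outer hash (tag): even-index sum = 311 mod 256 = 55; odd-index sum = 453 mod 256 = 197 → 37 c5.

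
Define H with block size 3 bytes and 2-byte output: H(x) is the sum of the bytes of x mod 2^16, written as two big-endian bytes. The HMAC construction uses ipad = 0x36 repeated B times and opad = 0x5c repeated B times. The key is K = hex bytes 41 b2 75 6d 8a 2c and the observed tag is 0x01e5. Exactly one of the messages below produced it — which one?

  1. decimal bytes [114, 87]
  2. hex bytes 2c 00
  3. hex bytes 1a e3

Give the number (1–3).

Key hex bytes 41 b2 75 6d 8a 2c is 6 bytes > B = 3, so hash it first: H(key) = 02 8b, then zero-pad to 3 bytes: K' = 02 8b 00.
K' ⊕ ipad = 34 bd 36; K' ⊕ opad = 5e d7 5c.
m1: inner = H(34 bd 36 72 57) = 01 f0; tag = H(5e d7 5c 01 f0) = 0282
m2: inner = H(34 bd 36 2c 00) = 01 53; tag = H(5e d7 5c 01 53) = 01e5 ← matches
m3: inner = H(34 bd 36 1a e3) = 02 24; tag = H(5e d7 5c 02 24) = 01b7

2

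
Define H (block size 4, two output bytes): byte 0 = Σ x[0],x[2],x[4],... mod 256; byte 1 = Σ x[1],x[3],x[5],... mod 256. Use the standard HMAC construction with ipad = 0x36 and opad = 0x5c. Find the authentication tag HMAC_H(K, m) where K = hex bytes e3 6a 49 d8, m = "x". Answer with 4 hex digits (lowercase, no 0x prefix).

a004

Key hex bytes e3 6a 49 d8 is exactly B = 4 bytes: K' = e3 6a 49 d8.
K' ⊕ ipad = d5 5c 7f ee.  K' ⊕ opad = bf 36 15 84.
Inner input = (K'⊕ipad) ∥ m = d5 5c 7f ee ∥ 78.
Inner hash: even-index sum = 460 mod 256 = 204; odd-index sum = 330 mod 256 = 74 → cc 4a.
Outer input = (K'⊕opad) ∥ inner = bf 36 15 84 ∥ cc 4a.
Outer hash (tag): even-index sum = 416 mod 256 = 160; odd-index sum = 260 mod 256 = 4 → a0 04.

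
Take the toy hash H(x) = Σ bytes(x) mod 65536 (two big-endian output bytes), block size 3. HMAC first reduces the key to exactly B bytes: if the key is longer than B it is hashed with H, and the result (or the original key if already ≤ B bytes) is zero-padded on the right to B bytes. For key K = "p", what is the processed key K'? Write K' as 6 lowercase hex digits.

Key "p" = 70 is 1 byte ≤ B = 3; zero-pad to 3 bytes: K' = 70 00 00.

700000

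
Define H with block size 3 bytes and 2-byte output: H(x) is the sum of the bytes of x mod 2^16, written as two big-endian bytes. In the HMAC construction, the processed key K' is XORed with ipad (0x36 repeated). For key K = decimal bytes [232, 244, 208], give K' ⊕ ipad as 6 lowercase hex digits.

Key decimal bytes [232, 244, 208] = e8 f4 d0 is exactly B = 3 bytes: K' = e8 f4 d0.
XOR each byte with 0x36: e8⊕36=de, f4⊕36=c2, d0⊕36=e6.

dec2e6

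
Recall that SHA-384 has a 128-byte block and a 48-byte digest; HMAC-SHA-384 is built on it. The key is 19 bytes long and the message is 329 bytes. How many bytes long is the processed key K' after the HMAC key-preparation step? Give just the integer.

128

Key is 19 ≤ 128 bytes, zero-padded: |K'| = 128.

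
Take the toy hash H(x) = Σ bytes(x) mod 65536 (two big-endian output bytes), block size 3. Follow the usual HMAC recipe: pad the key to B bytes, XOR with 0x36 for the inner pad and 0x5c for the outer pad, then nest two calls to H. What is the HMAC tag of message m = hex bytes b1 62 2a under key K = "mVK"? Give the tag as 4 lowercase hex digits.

Key "mVK" = 6d 56 4b is exactly B = 3 bytes: K' = 6d 56 4b.
K' ⊕ ipad = 5b 60 7d.  K' ⊕ opad = 31 0a 17.
Inner input = (K'⊕ipad) ∥ m = 5b 60 7d ∥ b1 62 2a.
Inner hash: sum = 91+96+125+177+98+42 = 629 → 02 75.
Outer input = (K'⊕opad) ∥ inner = 31 0a 17 ∥ 02 75.
Outer hash (tag): sum = 49+10+23+2+117 = 201 → 00 c9.

00c9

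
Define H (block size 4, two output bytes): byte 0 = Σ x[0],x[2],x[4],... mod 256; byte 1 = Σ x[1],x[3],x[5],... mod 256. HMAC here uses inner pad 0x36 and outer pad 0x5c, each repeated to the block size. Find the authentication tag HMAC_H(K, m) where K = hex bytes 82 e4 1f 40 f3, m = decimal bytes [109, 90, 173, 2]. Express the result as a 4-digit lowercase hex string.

Key hex bytes 82 e4 1f 40 f3 is 5 bytes > B = 4, so hash it first: H(key) = 94 24, then zero-pad to 4 bytes: K' = 94 24 00 00.
K' ⊕ ipad = a2 12 36 36.  K' ⊕ opad = c8 78 5c 5c.
Inner input = (K'⊕ipad) ∥ m = a2 12 36 36 ∥ 6d 5a ad 02.
Inner hash: even-index sum = 498 mod 256 = 242; odd-index sum = 164 mod 256 = 164 → f2 a4.
Outer input = (K'⊕opad) ∥ inner = c8 78 5c 5c ∥ f2 a4.
Outer hash (tag): even-index sum = 534 mod 256 = 22; odd-index sum = 376 mod 256 = 120 → 16 78.

1678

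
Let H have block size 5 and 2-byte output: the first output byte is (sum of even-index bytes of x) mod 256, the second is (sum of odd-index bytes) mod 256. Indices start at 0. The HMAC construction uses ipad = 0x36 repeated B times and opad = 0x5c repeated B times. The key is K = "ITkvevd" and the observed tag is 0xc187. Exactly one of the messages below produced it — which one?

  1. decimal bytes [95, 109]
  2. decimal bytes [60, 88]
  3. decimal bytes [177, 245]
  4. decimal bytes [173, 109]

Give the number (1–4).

Key "ITkvevd" = 49 54 6b 76 65 76 64 is 7 bytes > B = 5, so hash it first: H(key) = 7d 40, then zero-pad to 5 bytes: K' = 7d 40 00 00 00.
K' ⊕ ipad = 4b 76 36 36 36; K' ⊕ opad = 21 1c 5c 5c 5c.
m1: inner = H(4b 76 36 36 36 5f 6d) = 24 0b; tag = H(21 1c 5c 5c 5c 24 0b) = e49c
m2: inner = H(4b 76 36 36 36 3c 58) = 0f e8; tag = H(21 1c 5c 5c 5c 0f e8) = c187 ← matches
m3: inner = H(4b 76 36 36 36 b1 f5) = ac 5d; tag = H(21 1c 5c 5c 5c ac 5d) = 3624
m4: inner = H(4b 76 36 36 36 ad 6d) = 24 59; tag = H(21 1c 5c 5c 5c 24 59) = 329c

2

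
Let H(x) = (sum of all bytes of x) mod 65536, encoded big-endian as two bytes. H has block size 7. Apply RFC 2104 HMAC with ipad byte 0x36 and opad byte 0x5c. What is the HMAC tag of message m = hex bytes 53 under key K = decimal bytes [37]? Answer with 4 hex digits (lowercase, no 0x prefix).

034c

Key decimal bytes [37] = 25 is 1 byte ≤ B = 7; zero-pad to 7 bytes: K' = 25 00 00 00 00 00 00.
K' ⊕ ipad = 13 36 36 36 36 36 36.  K' ⊕ opad = 79 5c 5c 5c 5c 5c 5c.
Inner input = (K'⊕ipad) ∥ m = 13 36 36 36 36 36 36 ∥ 53.
Inner hash: sum = 19+54+54+54+54+54+54+83 = 426 → 01 aa.
Outer input = (K'⊕opad) ∥ inner = 79 5c 5c 5c 5c 5c 5c ∥ 01 aa.
Outer hash (tag): sum = 121+92+92+92+92+92+92+1+170 = 844 → 03 4c.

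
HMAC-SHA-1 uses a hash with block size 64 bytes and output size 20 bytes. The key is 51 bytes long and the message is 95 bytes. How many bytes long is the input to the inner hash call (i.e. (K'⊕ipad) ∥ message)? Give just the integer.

Key is 51 ≤ 64 bytes, zero-padded: |K'| = 64.
Inner input = (K'⊕ipad) ∥ m → 64 + 95 = 159 bytes.

159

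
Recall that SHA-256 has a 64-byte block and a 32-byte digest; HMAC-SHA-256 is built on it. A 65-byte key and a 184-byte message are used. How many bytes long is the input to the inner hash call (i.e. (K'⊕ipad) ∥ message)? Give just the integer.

Key is 65 > 64 bytes, so it is hashed to 32 bytes then zero-padded to 64: |K'| = 64.
Inner input = (K'⊕ipad) ∥ m → 64 + 184 = 248 bytes.

248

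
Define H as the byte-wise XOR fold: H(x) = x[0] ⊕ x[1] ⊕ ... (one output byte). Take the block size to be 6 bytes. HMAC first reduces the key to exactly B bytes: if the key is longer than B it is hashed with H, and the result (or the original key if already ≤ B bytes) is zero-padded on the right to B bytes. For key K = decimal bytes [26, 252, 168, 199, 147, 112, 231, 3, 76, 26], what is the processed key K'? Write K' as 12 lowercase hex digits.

|K| = 10 > B = 6, so first hash the key.
H(K): XOR 1a⊕fc⊕a8⊕c7⊕93⊕70⊕e7⊕03⊕4c⊕1a = d8.
Zero-pad H(K) = d8 to 6 bytes: K' = d8 00 00 00 00 00.

d80000000000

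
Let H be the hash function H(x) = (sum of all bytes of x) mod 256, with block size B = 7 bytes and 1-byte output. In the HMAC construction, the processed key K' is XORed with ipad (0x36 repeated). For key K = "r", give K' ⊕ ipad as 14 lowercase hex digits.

44363636363636

Key "r" = 72 is 1 byte ≤ B = 7; zero-pad to 7 bytes: K' = 72 00 00 00 00 00 00.
XOR each byte with 0x36: 72⊕36=44, 00⊕36=36, 00⊕36=36, 00⊕36=36, 00⊕36=36, 00⊕36=36, 00⊕36=36.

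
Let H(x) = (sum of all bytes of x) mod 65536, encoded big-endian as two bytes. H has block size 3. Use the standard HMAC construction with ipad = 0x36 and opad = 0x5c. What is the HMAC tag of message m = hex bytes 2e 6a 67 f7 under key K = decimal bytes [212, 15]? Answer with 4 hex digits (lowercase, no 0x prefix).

0181

Key decimal bytes [212, 15] = d4 0f is 2 bytes ≤ B = 3; zero-pad to 3 bytes: K' = d4 0f 00.
K' ⊕ ipad = e2 39 36.  K' ⊕ opad = 88 53 5c.
Inner input = (K'⊕ipad) ∥ m = e2 39 36 ∥ 2e 6a 67 f7.
Inner hash: sum = 226+57+54+46+106+103+247 = 839 → 03 47.
Outer input = (K'⊕opad) ∥ inner = 88 53 5c ∥ 03 47.
Outer hash (tag): sum = 136+83+92+3+71 = 385 → 01 81.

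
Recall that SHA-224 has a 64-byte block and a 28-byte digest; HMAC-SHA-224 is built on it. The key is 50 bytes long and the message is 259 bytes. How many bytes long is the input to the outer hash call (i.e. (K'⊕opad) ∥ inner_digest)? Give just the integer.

Key is 50 ≤ 64 bytes, zero-padded: |K'| = 64.
Outer input = (K'⊕opad) ∥ H(inner) → 64 + 28 = 92 bytes.

92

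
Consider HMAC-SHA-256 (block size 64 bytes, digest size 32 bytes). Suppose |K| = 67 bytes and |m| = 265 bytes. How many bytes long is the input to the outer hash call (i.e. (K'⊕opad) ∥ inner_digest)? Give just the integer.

96

Key is 67 > 64 bytes, so it is hashed to 32 bytes then zero-padded to 64: |K'| = 64.
Outer input = (K'⊕opad) ∥ H(inner) → 64 + 32 = 96 bytes.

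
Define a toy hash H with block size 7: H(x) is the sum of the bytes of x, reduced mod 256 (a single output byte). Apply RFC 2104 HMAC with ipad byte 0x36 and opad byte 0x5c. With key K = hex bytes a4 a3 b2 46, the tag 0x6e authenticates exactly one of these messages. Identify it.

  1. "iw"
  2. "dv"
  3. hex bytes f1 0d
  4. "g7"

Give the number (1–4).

4

Key hex bytes a4 a3 b2 46 is 4 bytes ≤ B = 7; zero-pad to 7 bytes: K' = a4 a3 b2 46 00 00 00.
K' ⊕ ipad = 92 95 84 70 36 36 36; K' ⊕ opad = f8 ff ee 1a 5c 5c 5c.
m1: inner = H(92 95 84 70 36 36 36 69 77) = 9d; tag = H(f8 ff ee 1a 5c 5c 5c 9d) = b0
m2: inner = H(92 95 84 70 36 36 36 64 76) = 97; tag = H(f8 ff ee 1a 5c 5c 5c 97) = aa
m3: inner = H(92 95 84 70 36 36 36 f1 0d) = bb; tag = H(f8 ff ee 1a 5c 5c 5c bb) = ce
m4: inner = H(92 95 84 70 36 36 36 67 37) = 5b; tag = H(f8 ff ee 1a 5c 5c 5c 5b) = 6e ← matches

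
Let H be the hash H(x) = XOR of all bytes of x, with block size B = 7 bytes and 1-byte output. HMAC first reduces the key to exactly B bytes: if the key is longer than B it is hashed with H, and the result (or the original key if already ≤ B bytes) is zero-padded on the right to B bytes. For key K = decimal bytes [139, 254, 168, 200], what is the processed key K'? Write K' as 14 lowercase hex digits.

Key decimal bytes [139, 254, 168, 200] = 8b fe a8 c8 is 4 bytes ≤ B = 7; zero-pad to 7 bytes: K' = 8b fe a8 c8 00 00 00.

8bfea8c8000000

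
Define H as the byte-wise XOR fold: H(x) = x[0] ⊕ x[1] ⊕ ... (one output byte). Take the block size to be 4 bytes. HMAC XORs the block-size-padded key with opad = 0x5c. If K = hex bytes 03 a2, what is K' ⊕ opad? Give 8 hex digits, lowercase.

Key hex bytes 03 a2 is 2 bytes ≤ B = 4; zero-pad to 4 bytes: K' = 03 a2 00 00.
XOR each byte with 0x5c: 03⊕5c=5f, a2⊕5c=fe, 00⊕5c=5c, 00⊕5c=5c.

5ffe5c5c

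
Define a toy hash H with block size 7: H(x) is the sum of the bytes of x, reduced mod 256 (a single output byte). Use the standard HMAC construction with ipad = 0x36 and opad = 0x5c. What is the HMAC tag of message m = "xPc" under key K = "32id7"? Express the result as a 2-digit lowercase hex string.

bf

Key "32id7" = 33 32 69 64 37 is 5 bytes ≤ B = 7; zero-pad to 7 bytes: K' = 33 32 69 64 37 00 00.
K' ⊕ ipad = 05 04 5f 52 01 36 36.  K' ⊕ opad = 6f 6e 35 38 6b 5c 5c.
Inner input = (K'⊕ipad) ∥ m = 05 04 5f 52 01 36 36 ∥ 78 50 63.
Inner hash: sum = 5+4+95+82+1+54+54+120+80+99 = 594; mod 256 = 82 → 52.
Outer input = (K'⊕opad) ∥ inner = 6f 6e 35 38 6b 5c 5c ∥ 52.
Outer hash (tag): sum = 111+110+53+56+107+92+92+82 = 703; mod 256 = 191 → bf.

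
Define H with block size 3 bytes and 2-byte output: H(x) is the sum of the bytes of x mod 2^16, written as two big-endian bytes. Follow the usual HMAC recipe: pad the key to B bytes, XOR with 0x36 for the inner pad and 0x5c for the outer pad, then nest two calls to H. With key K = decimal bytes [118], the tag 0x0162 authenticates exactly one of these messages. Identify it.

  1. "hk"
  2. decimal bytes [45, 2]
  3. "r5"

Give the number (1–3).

Key decimal bytes [118] = 76 is 1 byte ≤ B = 3; zero-pad to 3 bytes: K' = 76 00 00.
K' ⊕ ipad = 40 36 36; K' ⊕ opad = 2a 5c 5c.
m1: inner = H(40 36 36 68 6b) = 01 7f; tag = H(2a 5c 5c 01 7f) = 0162 ← matches
m2: inner = H(40 36 36 2d 02) = 00 db; tag = H(2a 5c 5c 00 db) = 01bd
m3: inner = H(40 36 36 72 35) = 01 53; tag = H(2a 5c 5c 01 53) = 0136

1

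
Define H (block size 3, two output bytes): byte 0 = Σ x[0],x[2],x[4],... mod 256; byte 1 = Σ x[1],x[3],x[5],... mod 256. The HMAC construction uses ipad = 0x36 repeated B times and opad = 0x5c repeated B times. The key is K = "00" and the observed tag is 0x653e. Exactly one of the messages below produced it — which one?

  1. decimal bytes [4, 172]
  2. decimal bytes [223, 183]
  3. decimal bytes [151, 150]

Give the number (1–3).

3

Key "00" = 30 30 is 2 bytes ≤ B = 3; zero-pad to 3 bytes: K' = 30 30 00.
K' ⊕ ipad = 06 06 36; K' ⊕ opad = 6c 6c 5c.
m1: inner = H(06 06 36 04 ac) = e8 0a; tag = H(6c 6c 5c e8 0a) = d254
m2: inner = H(06 06 36 df b7) = f3 e5; tag = H(6c 6c 5c f3 e5) = ad5f
m3: inner = H(06 06 36 97 96) = d2 9d; tag = H(6c 6c 5c d2 9d) = 653e ← matches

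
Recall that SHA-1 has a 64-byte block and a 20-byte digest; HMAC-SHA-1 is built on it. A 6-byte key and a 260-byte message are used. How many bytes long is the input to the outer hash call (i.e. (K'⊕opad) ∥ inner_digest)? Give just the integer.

84

Key is 6 ≤ 64 bytes, zero-padded: |K'| = 64.
Outer input = (K'⊕opad) ∥ H(inner) → 64 + 20 = 84 bytes.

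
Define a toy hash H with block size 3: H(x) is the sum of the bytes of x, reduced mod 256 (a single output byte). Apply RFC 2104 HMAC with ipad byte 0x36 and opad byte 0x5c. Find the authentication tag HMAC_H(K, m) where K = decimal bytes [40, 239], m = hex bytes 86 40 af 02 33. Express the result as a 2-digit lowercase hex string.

Key decimal bytes [40, 239] = 28 ef is 2 bytes ≤ B = 3; zero-pad to 3 bytes: K' = 28 ef 00.
K' ⊕ ipad = 1e d9 36.  K' ⊕ opad = 74 b3 5c.
Inner input = (K'⊕ipad) ∥ m = 1e d9 36 ∥ 86 40 af 02 33.
Inner hash: sum = 30+217+54+134+64+175+2+51 = 727; mod 256 = 215 → d7.
Outer input = (K'⊕opad) ∥ inner = 74 b3 5c ∥ d7.
Outer hash (tag): sum = 116+179+92+215 = 602; mod 256 = 90 → 5a.

5a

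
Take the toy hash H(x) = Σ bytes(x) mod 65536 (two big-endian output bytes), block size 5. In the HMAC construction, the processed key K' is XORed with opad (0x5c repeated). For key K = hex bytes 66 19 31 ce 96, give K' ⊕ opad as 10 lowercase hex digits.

3a456d92ca

Key hex bytes 66 19 31 ce 96 is exactly B = 5 bytes: K' = 66 19 31 ce 96.
XOR each byte with 0x5c: 66⊕5c=3a, 19⊕5c=45, 31⊕5c=6d, ce⊕5c=92, 96⊕5c=ca.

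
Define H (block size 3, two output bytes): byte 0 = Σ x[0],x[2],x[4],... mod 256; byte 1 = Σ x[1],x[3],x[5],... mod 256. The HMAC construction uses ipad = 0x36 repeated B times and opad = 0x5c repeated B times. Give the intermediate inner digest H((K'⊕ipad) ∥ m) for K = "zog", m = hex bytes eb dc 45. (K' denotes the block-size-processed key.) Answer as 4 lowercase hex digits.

Key "zog" = 7a 6f 67 is exactly B = 3 bytes: K' = 7a 6f 67.
K' ⊕ ipad = 4c 59 51.
Inner input = 4c 59 51 ∥ eb dc 45.
Inner hash: even-index sum = 377 mod 256 = 121; odd-index sum = 393 mod 256 = 137 → 79 89.

7989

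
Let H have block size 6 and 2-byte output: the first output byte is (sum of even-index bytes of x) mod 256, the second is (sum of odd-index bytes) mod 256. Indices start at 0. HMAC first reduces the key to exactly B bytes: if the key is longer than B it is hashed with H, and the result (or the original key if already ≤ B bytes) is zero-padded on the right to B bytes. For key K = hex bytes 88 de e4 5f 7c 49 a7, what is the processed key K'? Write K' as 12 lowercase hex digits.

8f8600000000

|K| = 7 > B = 6, so first hash the key.
H(K): even-index sum = 655 mod 256 = 143; odd-index sum = 390 mod 256 = 134 → 8f 86.
Zero-pad H(K) = 8f 86 to 6 bytes: K' = 8f 86 00 00 00 00.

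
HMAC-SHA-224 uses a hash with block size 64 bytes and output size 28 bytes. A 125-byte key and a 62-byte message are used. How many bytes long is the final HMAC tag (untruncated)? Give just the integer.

28

The tag is one SHA-224 digest: 28 bytes.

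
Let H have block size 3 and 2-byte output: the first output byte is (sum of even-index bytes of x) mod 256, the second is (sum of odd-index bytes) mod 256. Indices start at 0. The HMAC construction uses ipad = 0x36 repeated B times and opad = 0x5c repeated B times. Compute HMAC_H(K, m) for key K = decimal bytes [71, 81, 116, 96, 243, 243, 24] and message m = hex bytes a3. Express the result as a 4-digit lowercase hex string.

Key decimal bytes [71, 81, 116, 96, 243, 243, 24] = 47 51 74 60 f3 f3 18 is 7 bytes > B = 3, so hash it first: H(key) = c6 a4, then zero-pad to 3 bytes: K' = c6 a4 00.
K' ⊕ ipad = f0 92 36.  K' ⊕ opad = 9a f8 5c.
Inner input = (K'⊕ipad) ∥ m = f0 92 36 ∥ a3.
Inner hash: even-index sum = 294 mod 256 = 38; odd-index sum = 309 mod 256 = 53 → 26 35.
Outer input = (K'⊕opad) ∥ inner = 9a f8 5c ∥ 26 35.
Outer hash (tag): even-index sum = 299 mod 256 = 43; odd-index sum = 286 mod 256 = 30 → 2b 1e.

2b1e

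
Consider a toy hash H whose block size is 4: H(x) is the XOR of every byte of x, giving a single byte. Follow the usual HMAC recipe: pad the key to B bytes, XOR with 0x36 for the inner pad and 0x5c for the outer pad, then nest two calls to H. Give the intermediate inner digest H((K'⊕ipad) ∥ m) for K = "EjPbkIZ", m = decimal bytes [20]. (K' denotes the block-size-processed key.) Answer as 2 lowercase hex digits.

71

Key "EjPbkIZ" = 45 6a 50 62 6b 49 5a is 7 bytes > B = 4, so hash it first: H(key) = 65, then zero-pad to 4 bytes: K' = 65 00 00 00.
K' ⊕ ipad = 53 36 36 36.
Inner input = 53 36 36 36 ∥ 14.
Inner hash: XOR 53⊕36⊕36⊕36⊕14 = 71.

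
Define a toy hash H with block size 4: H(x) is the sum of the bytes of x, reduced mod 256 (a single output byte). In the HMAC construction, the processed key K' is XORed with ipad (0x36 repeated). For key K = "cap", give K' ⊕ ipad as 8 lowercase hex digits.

Key "cap" = 63 61 70 is 3 bytes ≤ B = 4; zero-pad to 4 bytes: K' = 63 61 70 00.
XOR each byte with 0x36: 63⊕36=55, 61⊕36=57, 70⊕36=46, 00⊕36=36.

55574636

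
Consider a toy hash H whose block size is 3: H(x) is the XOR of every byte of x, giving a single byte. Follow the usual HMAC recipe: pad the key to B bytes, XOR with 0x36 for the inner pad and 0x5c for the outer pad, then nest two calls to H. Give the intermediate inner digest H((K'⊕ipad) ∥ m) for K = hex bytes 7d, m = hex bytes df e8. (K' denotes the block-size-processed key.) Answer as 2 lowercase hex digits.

Key hex bytes 7d is 1 byte ≤ B = 3; zero-pad to 3 bytes: K' = 7d 00 00.
K' ⊕ ipad = 4b 36 36.
Inner input = 4b 36 36 ∥ df e8.
Inner hash: XOR 4b⊕36⊕36⊕df⊕e8 = 7c.

7c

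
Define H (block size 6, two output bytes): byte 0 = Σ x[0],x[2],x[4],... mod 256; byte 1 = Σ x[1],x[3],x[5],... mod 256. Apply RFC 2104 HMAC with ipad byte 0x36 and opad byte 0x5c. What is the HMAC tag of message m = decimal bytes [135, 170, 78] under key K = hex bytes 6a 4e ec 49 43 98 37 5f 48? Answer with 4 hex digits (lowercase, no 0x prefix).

Key hex bytes 6a 4e ec 49 43 98 37 5f 48 is 9 bytes > B = 6, so hash it first: H(key) = 18 8e, then zero-pad to 6 bytes: K' = 18 8e 00 00 00 00.
K' ⊕ ipad = 2e b8 36 36 36 36.  K' ⊕ opad = 44 d2 5c 5c 5c 5c.
Inner input = (K'⊕ipad) ∥ m = 2e b8 36 36 36 36 ∥ 87 aa 4e.
Inner hash: even-index sum = 367 mod 256 = 111; odd-index sum = 462 mod 256 = 206 → 6f ce.
Outer input = (K'⊕opad) ∥ inner = 44 d2 5c 5c 5c 5c ∥ 6f ce.
Outer hash (tag): even-index sum = 363 mod 256 = 107; odd-index sum = 600 mod 256 = 88 → 6b 58.

6b58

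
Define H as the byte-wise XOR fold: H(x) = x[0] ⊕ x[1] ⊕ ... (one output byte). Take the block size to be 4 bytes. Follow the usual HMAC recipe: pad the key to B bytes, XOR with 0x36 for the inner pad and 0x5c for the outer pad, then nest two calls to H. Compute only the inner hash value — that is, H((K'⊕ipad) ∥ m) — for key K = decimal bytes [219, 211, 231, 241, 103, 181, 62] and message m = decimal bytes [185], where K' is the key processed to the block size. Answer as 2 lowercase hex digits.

4b

Key decimal bytes [219, 211, 231, 241, 103, 181, 62] = db d3 e7 f1 67 b5 3e is 7 bytes > B = 4, so hash it first: H(key) = f2, then zero-pad to 4 bytes: K' = f2 00 00 00.
K' ⊕ ipad = c4 36 36 36.
Inner input = c4 36 36 36 ∥ b9.
Inner hash: XOR c4⊕36⊕36⊕36⊕b9 = 4b.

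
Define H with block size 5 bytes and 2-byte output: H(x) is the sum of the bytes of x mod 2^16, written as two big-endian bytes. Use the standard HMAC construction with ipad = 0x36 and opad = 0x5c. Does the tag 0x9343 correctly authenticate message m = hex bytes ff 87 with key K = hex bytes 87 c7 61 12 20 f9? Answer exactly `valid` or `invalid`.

invalid

Key hex bytes 87 c7 61 12 20 f9 is 6 bytes > B = 5, so hash it first: H(key) = 02 da, then zero-pad to 5 bytes: K' = 02 da 00 00 00.
K' ⊕ ipad = 34 ec 36 36 36; K' ⊕ opad = 5e 86 5c 5c 5c.
Inner hash: sum = 52+236+54+54+54+255+135 = 840 → 03 48.
Outer hash (recomputed tag): sum = 94+134+92+92+92+3+72 = 579 → 02 43.
Recomputed tag = 0243; claimed = 9343 → mismatch.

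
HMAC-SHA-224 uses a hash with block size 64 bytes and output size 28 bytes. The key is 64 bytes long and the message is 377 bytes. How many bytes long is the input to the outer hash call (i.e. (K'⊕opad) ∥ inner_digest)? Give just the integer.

92

Key is 64 ≤ 64 bytes, zero-padded: |K'| = 64.
Outer input = (K'⊕opad) ∥ H(inner) → 64 + 28 = 92 bytes.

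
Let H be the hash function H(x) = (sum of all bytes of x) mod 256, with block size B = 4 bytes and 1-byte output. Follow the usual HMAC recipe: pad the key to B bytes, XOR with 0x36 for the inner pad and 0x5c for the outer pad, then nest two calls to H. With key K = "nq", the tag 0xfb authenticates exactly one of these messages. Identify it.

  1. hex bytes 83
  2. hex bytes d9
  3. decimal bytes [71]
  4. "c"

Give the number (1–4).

Key "nq" = 6e 71 is 2 bytes ≤ B = 4; zero-pad to 4 bytes: K' = 6e 71 00 00.
K' ⊕ ipad = 58 47 36 36; K' ⊕ opad = 32 2d 5c 5c.
m1: inner = H(58 47 36 36 83) = 8e; tag = H(32 2d 5c 5c 8e) = a5
m2: inner = H(58 47 36 36 d9) = e4; tag = H(32 2d 5c 5c e4) = fb ← matches
m3: inner = H(58 47 36 36 47) = 52; tag = H(32 2d 5c 5c 52) = 69
m4: inner = H(58 47 36 36 63) = 6e; tag = H(32 2d 5c 5c 6e) = 85

2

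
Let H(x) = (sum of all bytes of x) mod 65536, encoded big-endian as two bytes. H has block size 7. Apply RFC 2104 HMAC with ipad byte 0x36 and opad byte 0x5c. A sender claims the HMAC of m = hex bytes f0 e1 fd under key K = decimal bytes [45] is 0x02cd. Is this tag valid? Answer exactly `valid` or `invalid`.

invalid

Key decimal bytes [45] = 2d is 1 byte ≤ B = 7; zero-pad to 7 bytes: K' = 2d 00 00 00 00 00 00.
K' ⊕ ipad = 1b 36 36 36 36 36 36; K' ⊕ opad = 71 5c 5c 5c 5c 5c 5c.
Inner hash: sum = 27+54+54+54+54+54+54+240+225+253 = 1069 → 04 2d.
Outer hash (recomputed tag): sum = 113+92+92+92+92+92+92+4+45 = 714 → 02 ca.
Recomputed tag = 02ca; claimed = 02cd → mismatch.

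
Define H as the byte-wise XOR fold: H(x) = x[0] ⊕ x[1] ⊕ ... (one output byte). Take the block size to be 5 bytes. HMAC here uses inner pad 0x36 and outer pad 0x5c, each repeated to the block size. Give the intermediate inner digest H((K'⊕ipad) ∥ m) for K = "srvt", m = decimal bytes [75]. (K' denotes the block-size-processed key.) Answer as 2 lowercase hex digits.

Key "srvt" = 73 72 76 74 is 4 bytes ≤ B = 5; zero-pad to 5 bytes: K' = 73 72 76 74 00.
K' ⊕ ipad = 45 44 40 42 36.
Inner input = 45 44 40 42 36 ∥ 4b.
Inner hash: XOR 45⊕44⊕40⊕42⊕36⊕4b = 7e.

7e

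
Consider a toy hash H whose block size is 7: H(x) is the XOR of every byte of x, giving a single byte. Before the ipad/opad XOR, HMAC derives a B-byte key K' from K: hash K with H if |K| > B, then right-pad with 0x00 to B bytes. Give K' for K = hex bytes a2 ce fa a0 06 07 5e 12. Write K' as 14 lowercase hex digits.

|K| = 8 > B = 7, so first hash the key.
H(K): XOR a2⊕ce⊕fa⊕a0⊕06⊕07⊕5e⊕12 = 7b.
Zero-pad H(K) = 7b to 7 bytes: K' = 7b 00 00 00 00 00 00.

7b000000000000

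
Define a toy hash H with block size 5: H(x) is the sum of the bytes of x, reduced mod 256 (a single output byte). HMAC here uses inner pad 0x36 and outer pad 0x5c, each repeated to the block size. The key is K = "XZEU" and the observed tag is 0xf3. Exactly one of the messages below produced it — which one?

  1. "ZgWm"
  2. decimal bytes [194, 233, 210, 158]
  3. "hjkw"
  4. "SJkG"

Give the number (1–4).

Key "XZEU" = 58 5a 45 55 is 4 bytes ≤ B = 5; zero-pad to 5 bytes: K' = 58 5a 45 55 00.
K' ⊕ ipad = 6e 6c 73 63 36; K' ⊕ opad = 04 06 19 09 5c.
m1: inner = H(6e 6c 73 63 36 5a 67 57 6d) = 6b; tag = H(04 06 19 09 5c 6b) = f3 ← matches
m2: inner = H(6e 6c 73 63 36 c2 e9 d2 9e) = 01; tag = H(04 06 19 09 5c 01) = 89
m3: inner = H(6e 6c 73 63 36 68 6a 6b 77) = 9a; tag = H(04 06 19 09 5c 9a) = 22
m4: inner = H(6e 6c 73 63 36 53 4a 6b 47) = 35; tag = H(04 06 19 09 5c 35) = bd

1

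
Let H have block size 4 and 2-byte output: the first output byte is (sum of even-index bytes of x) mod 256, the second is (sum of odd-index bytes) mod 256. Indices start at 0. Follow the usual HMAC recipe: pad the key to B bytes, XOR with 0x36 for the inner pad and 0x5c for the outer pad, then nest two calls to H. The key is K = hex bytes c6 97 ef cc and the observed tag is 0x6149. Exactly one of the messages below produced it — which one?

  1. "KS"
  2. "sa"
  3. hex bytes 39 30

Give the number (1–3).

1

Key hex bytes c6 97 ef cc is exactly B = 4 bytes: K' = c6 97 ef cc.
K' ⊕ ipad = f0 a1 d9 fa; K' ⊕ opad = 9a cb b3 90.
m1: inner = H(f0 a1 d9 fa 4b 53) = 14 ee; tag = H(9a cb b3 90 14 ee) = 6149 ← matches
m2: inner = H(f0 a1 d9 fa 73 61) = 3c fc; tag = H(9a cb b3 90 3c fc) = 8957
m3: inner = H(f0 a1 d9 fa 39 30) = 02 cb; tag = H(9a cb b3 90 02 cb) = 4f26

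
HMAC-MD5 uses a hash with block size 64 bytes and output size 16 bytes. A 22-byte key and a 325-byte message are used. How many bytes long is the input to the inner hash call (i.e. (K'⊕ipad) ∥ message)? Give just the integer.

389

Key is 22 ≤ 64 bytes, zero-padded: |K'| = 64.
Inner input = (K'⊕ipad) ∥ m → 64 + 325 = 389 bytes.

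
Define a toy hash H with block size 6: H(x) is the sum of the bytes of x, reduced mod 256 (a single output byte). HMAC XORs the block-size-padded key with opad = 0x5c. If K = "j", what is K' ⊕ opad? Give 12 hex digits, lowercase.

365c5c5c5c5c

Key "j" = 6a is 1 byte ≤ B = 6; zero-pad to 6 bytes: K' = 6a 00 00 00 00 00.
XOR each byte with 0x5c: 6a⊕5c=36, 00⊕5c=5c, 00⊕5c=5c, 00⊕5c=5c, 00⊕5c=5c, 00⊕5c=5c.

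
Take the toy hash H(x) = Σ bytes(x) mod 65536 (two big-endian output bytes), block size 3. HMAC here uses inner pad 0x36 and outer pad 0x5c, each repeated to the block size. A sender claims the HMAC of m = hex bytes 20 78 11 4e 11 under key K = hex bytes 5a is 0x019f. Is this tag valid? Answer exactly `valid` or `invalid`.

valid

Key hex bytes 5a is 1 byte ≤ B = 3; zero-pad to 3 bytes: K' = 5a 00 00.
K' ⊕ ipad = 6c 36 36; K' ⊕ opad = 06 5c 5c.
Inner hash: sum = 108+54+54+32+120+17+78+17 = 480 → 01 e0.
Outer hash (recomputed tag): sum = 6+92+92+1+224 = 415 → 01 9f.
Recomputed tag = 019f; claimed = 019f → match.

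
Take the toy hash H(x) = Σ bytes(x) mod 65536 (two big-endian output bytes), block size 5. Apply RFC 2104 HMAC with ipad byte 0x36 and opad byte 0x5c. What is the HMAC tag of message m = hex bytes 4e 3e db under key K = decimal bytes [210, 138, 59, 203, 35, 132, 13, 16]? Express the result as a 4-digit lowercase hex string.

023d

Key decimal bytes [210, 138, 59, 203, 35, 132, 13, 16] = d2 8a 3b cb 23 84 0d 10 is 8 bytes > B = 5, so hash it first: H(key) = 03 26, then zero-pad to 5 bytes: K' = 03 26 00 00 00.
K' ⊕ ipad = 35 10 36 36 36.  K' ⊕ opad = 5f 7a 5c 5c 5c.
Inner input = (K'⊕ipad) ∥ m = 35 10 36 36 36 ∥ 4e 3e db.
Inner hash: sum = 53+16+54+54+54+78+62+219 = 590 → 02 4e.
Outer input = (K'⊕opad) ∥ inner = 5f 7a 5c 5c 5c ∥ 02 4e.
Outer hash (tag): sum = 95+122+92+92+92+2+78 = 573 → 02 3d.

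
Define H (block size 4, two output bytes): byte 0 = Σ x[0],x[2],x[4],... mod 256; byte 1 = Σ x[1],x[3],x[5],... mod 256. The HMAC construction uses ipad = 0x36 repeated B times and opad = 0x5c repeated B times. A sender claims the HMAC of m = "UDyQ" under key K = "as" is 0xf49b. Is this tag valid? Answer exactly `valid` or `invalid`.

Key "as" = 61 73 is 2 bytes ≤ B = 4; zero-pad to 4 bytes: K' = 61 73 00 00.
K' ⊕ ipad = 57 45 36 36; K' ⊕ opad = 3d 2f 5c 5c.
Inner hash: even-index sum = 347 mod 256 = 91; odd-index sum = 272 mod 256 = 16 → 5b 10.
Outer hash (recomputed tag): even-index sum = 244 mod 256 = 244; odd-index sum = 155 mod 256 = 155 → f4 9b.
Recomputed tag = f49b; claimed = f49b → match.

valid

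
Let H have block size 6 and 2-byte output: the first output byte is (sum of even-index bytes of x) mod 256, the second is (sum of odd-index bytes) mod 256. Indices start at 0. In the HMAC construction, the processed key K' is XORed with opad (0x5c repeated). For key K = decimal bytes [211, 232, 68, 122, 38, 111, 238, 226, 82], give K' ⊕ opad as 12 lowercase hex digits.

Key decimal bytes [211, 232, 68, 122, 38, 111, 238, 226, 82] = d3 e8 44 7a 26 6f ee e2 52 is 9 bytes > B = 6, so hash it first: H(key) = 7d b3, then zero-pad to 6 bytes: K' = 7d b3 00 00 00 00.
XOR each byte with 0x5c: 7d⊕5c=21, b3⊕5c=ef, 00⊕5c=5c, 00⊕5c=5c, 00⊕5c=5c, 00⊕5c=5c.

21ef5c5c5c5c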